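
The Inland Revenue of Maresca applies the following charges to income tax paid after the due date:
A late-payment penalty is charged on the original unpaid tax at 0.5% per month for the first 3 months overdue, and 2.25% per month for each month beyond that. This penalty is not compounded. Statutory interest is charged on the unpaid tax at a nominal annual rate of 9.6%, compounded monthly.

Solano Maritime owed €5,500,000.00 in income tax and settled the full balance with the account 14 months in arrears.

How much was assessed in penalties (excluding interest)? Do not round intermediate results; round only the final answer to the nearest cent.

€1,443,750.00

Penalty, months 1–3: 3 × 0.5% × €5,500,000.00 = €82,500.00
Penalty, months 4–14: 11 × 2.25% × €5,500,000.00 = €1,361,250.00
Total penalty = €82,500.00 + €1,361,250.00 = €1,443,750.00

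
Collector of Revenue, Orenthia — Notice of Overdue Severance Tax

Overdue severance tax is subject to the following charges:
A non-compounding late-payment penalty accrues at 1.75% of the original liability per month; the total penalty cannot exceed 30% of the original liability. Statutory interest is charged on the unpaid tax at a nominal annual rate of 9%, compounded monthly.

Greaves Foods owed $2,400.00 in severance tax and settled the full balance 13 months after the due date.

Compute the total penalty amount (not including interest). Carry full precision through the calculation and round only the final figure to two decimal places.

$546.00

Penalty: 13 × 1.75% × $2,400.00 = $546.00 (below the 30% cap of $720.00)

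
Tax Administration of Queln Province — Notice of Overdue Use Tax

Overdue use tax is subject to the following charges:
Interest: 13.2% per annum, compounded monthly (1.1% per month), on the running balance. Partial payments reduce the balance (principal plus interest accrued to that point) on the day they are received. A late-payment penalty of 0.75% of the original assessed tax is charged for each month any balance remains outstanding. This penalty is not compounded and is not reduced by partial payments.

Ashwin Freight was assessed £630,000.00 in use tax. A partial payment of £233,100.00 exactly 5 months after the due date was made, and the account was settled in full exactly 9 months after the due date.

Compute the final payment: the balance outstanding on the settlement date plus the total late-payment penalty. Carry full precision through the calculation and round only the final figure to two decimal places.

Balance at month 5: £630,000.0000 × (1 + 0.011)^5 = £665,420.7315…
After £233,100.00 payment: £665,420.7315… − £233,100.00 = £432,320.7315…
Balance at month 9: £432,320.7315… × (1 + 0.011)^4 = £451,659.0166…
Penalty: 9 × 0.75% × £630,000.00 = £42,525.00
Final settlement = outstanding balance + penalty = £451,659.0166… + £42,525.00 = £494,184.02

£494,184.02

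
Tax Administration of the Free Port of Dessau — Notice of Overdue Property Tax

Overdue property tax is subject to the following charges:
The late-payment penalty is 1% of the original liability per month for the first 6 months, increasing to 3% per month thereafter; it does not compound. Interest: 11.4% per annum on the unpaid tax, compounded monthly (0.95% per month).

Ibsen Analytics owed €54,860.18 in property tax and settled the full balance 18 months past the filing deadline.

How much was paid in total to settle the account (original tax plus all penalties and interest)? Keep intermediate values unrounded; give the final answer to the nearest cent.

Penalty, months 1–6: 6 × 1% × €54,860.18 = €3,291.61…
Penalty, months 7–18: 12 × 3% × €54,860.18 = €19,749.66…
Interest: €54,860.18 × ((1 + 0.0095)^18 − 1) = €54,860.18 × 0.1855335… = €10,178.3995…
Total = €54,860.18 + €23,041.2756 + €10,178.3995… = €88,079.86

€88,079.86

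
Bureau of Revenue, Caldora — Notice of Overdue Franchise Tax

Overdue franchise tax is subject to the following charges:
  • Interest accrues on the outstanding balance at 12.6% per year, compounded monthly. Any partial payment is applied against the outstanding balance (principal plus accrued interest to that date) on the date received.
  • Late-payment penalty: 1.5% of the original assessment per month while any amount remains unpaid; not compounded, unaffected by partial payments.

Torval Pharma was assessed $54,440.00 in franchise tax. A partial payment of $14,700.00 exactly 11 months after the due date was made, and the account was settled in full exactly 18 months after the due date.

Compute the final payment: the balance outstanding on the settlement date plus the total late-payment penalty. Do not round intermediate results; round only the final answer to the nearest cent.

$64,584.69

Monthly rate = 12.6% ÷ 12 = 1.05%
Balance at month 11: $54,440.0000 × (1 + 0.0105)^11 = $61,068.5506…
After $14,700.00 payment: $61,068.5506… − $14,700.00 = $46,368.5506…
Balance at month 18: $46,368.5506… × (1 + 0.0105)^7 = $49,885.8925…
Penalty: 18 × 1.5% × $54,440.00 = $14,698.80
Final settlement = outstanding balance + penalty = $49,885.8925… + $14,698.80 = $64,584.69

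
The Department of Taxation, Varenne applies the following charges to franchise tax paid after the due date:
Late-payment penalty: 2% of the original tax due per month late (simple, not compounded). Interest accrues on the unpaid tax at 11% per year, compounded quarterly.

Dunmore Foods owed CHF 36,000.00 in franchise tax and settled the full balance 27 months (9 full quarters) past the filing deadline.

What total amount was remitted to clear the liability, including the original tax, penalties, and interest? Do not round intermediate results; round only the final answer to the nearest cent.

CHF 65,395.66

Late-payment penalty = 2% × CHF 36,000.00 × 27 mo = CHF 19,440.00
Interest (11%/yr ÷ 4 = 2.75%/quarter): CHF 36,000.00 × ((1 + 0.0275)^9 − 1) = CHF 9,955.6566…
Total = CHF 36,000.00 + CHF 19,440.0000 + CHF 9,955.6566… = CHF 65,395.66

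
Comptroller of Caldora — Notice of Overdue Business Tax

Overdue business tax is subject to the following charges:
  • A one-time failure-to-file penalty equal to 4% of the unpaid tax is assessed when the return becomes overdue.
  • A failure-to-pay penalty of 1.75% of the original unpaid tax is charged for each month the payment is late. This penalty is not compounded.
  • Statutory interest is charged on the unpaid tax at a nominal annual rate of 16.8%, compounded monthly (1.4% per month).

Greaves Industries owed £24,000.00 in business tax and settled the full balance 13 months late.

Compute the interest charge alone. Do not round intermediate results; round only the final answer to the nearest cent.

Interest: £24,000.00 × ((1 + 0.014)^13 − 1) = £24,000.00 × 0.1981010… = £4,754.4230…

£4,754.42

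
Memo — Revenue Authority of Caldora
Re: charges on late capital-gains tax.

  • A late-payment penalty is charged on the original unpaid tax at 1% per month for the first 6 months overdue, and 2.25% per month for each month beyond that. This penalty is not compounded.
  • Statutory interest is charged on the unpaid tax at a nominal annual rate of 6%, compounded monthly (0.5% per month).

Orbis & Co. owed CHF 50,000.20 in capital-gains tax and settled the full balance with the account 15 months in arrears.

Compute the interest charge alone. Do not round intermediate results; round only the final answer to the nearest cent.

Interest: CHF 50,000.20 × ((1 + 0.005)^15 − 1) = CHF 50,000.20 × 0.0776827… = CHF 3,884.1524…

CHF 3,884.15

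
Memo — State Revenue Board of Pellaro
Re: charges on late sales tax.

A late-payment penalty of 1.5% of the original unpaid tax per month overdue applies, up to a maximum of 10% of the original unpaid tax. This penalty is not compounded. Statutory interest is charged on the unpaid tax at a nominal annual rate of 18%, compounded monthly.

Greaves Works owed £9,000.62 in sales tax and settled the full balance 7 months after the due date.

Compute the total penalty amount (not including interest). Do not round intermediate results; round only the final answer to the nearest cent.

£900.06

Penalty (uncapped): 7 × 1.5% × £9,000.62 = £945.07…; cap = 10% × £9,000.62 = £900.06… → penalty = £900.06…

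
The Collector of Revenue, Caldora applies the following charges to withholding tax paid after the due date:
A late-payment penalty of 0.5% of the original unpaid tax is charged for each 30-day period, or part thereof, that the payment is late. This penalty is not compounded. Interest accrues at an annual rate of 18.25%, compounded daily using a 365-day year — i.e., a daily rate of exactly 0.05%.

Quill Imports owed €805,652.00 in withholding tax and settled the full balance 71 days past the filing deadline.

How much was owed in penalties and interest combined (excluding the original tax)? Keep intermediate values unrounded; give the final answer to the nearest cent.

€41,191.74

Penalty periods: ⌈71/30⌉ = 3; penalty = 3 × 0.5% × €805,652.00 = €12,084.78
Interest: €805,652.00 × ((1 + 0.0005)^71 − 1) = €805,652.00 × 0.03612846… = €29,106.9624…
Penalties + interest = €12,084.7800 + €29,106.9624… = €41,191.74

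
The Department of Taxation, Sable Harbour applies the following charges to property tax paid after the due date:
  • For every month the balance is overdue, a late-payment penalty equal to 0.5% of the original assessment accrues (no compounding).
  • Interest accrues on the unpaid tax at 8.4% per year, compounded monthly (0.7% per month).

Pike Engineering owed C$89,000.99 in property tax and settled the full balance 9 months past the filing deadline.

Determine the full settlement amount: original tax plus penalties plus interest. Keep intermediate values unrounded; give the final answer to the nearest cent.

C$98,772.69

Late-payment penalty = 0.5% × C$89,000.99 × 9 mo = C$4,005.04…
Interest: C$89,000.99 × ((1 + 0.007)^9 − 1) = C$89,000.99 × 0.0647931… = C$5,766.6515…
Total = C$89,000.99 + C$4,005.0446… + C$5,766.6515… = C$98,772.69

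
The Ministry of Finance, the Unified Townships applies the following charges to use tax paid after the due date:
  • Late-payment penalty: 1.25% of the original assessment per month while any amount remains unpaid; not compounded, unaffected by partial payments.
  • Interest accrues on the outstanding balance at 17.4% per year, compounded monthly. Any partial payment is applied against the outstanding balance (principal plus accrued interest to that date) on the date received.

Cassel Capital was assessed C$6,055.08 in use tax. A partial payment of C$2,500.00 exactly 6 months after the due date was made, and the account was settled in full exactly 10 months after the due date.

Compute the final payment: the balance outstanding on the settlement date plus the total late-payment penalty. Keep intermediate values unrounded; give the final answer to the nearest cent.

Monthly rate = 17.4% ÷ 12 = 1.45%
Balance at month 6: C$6,055.0800 × (1 + 0.0145)^6 = C$6,601.3414…
After C$2,500.00 payment: C$6,601.3414… − C$2,500.00 = C$4,101.3414…
Balance at month 10: C$4,101.3414… × (1 + 0.0145)^4 = C$4,344.4432…
Penalty: 10 × 1.25% × C$6,055.08 = C$756.89…
Final settlement = outstanding balance + penalty = C$4,344.4432… + C$756.89… = C$5,101.33

C$5,101.33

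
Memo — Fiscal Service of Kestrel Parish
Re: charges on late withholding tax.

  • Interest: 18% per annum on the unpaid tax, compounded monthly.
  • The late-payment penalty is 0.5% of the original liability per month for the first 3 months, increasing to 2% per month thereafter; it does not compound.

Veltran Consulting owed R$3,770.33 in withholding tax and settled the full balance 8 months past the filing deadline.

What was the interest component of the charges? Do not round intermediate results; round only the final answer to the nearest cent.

Interest (18%/yr ÷ 12 = 1.5%/month): R$3,770.33 × ((1 + 0.015)^8 − 1) = R$476.9188…

R$476.92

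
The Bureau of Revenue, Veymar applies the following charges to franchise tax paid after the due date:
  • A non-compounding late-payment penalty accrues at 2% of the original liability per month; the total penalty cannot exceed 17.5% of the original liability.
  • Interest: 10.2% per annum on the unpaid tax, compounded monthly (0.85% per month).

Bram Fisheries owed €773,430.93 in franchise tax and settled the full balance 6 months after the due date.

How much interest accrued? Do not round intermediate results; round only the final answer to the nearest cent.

€40,292.74

Interest: €773,430.93 × ((1 + 0.0085)^6 − 1) = €773,430.93 × 0.0520961… = €40,292.7436…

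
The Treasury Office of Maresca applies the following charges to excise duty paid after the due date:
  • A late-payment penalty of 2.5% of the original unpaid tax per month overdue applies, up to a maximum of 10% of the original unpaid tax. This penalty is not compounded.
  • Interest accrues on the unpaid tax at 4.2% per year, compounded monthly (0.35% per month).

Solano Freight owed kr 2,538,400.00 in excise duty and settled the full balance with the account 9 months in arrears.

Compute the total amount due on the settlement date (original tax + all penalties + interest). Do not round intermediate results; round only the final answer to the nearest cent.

kr 2,873,328.22

Penalty (uncapped): 9 × 2.5% × kr 2,538,400.00 = kr 571,140.00; cap = 10% × kr 2,538,400.00 = kr 253,840.00 → penalty = kr 253,840.00
Interest: kr 2,538,400.00 × ((1 + 0.0035)^9 − 1) = kr 2,538,400.00 × 0.0319446… = kr 81,088.2246…
Total = kr 2,538,400.00 + kr 253,840.0000 + kr 81,088.2246… = kr 2,873,328.22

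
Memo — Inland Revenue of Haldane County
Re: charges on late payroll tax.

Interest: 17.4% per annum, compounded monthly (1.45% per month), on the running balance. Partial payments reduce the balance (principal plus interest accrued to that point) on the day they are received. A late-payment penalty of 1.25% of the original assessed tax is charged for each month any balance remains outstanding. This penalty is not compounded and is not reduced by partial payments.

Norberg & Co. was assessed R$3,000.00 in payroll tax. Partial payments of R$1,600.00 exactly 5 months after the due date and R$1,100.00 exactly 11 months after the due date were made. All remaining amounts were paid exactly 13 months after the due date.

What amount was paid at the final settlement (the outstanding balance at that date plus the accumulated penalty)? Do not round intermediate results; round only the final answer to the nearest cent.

R$1,177.48

Balance at month 5: R$3,000.0000 × (1 + 0.0145)^5 = R$3,223.8996…
After R$1,600.00 payment: R$3,223.8996… − R$1,600.00 = R$1,623.8996…
Balance at month 11: R$1,623.8996… × (1 + 0.0145)^6 = R$1,770.4004…
After R$1,100.00 payment: R$1,770.4004… − R$1,100.00 = R$670.4004…
Balance at month 13: R$670.4004… × (1 + 0.0145)^2 = R$689.9829…
Penalty: 13 × 1.25% × R$3,000.00 = R$487.50
Final settlement = outstanding balance + penalty = R$689.9829… + R$487.50 = R$1,177.48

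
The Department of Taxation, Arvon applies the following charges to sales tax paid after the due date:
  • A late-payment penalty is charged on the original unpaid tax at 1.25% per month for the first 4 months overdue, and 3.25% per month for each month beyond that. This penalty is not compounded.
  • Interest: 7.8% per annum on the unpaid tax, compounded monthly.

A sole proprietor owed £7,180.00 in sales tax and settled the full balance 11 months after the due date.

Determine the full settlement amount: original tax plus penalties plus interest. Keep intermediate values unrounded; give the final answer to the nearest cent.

£9,702.83

Penalty, months 1–4: 4 × 1.25% × £7,180.00 = £359.00
Penalty, months 5–11: 7 × 3.25% × £7,180.00 = £1,633.45
Interest (7.8%/yr ÷ 12 = 0.65%/month): £7,180.00 × ((1 + 0.0065)^11 − 1) = £530.3841…
Total = £7,180.00 + £1,992.4500 + £530.3841… = £9,702.83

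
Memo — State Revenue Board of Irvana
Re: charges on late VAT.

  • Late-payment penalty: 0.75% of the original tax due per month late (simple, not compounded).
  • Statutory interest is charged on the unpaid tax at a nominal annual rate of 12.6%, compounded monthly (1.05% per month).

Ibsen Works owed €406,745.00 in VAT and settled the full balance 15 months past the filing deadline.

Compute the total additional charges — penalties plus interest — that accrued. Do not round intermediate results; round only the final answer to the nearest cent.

Late-payment penalty = 0.75% × €406,745.00 × 15 mo = €45,758.81…
Interest: €406,745.00 × ((1 + 0.0105)^15 − 1) = €406,745.00 × 0.1696200… = €68,992.0670…
Penalties + interest = €45,758.8125 + €68,992.0670… = €114,750.88

€114,750.88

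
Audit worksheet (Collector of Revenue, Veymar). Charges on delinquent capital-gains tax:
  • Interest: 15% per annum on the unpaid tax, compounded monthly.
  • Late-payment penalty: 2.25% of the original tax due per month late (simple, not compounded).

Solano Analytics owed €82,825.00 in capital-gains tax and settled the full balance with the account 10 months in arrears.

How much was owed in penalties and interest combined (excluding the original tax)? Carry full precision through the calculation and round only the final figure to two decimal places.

€29,590.96

Late-payment penalty = 2.25% × €82,825.00 × 10 mo = €18,635.63…
Interest (15%/yr ÷ 12 = 1.25%/month): €82,825.00 × ((1 + 0.0125)^10 − 1) = €10,955.3315…
Penalties + interest = €18,635.6250 + €10,955.3315… = €29,590.96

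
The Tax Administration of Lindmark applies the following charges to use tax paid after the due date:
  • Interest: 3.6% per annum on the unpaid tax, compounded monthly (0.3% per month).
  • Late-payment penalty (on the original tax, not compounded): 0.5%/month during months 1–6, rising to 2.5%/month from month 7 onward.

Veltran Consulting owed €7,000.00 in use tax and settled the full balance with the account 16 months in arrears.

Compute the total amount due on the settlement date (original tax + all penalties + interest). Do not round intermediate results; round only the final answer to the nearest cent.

€9,303.67

Penalty, months 1–6: 6 × 0.5% × €7,000.00 = €210.00
Penalty, months 7–16: 10 × 2.5% × €7,000.00 = €1,750.00
Interest: €7,000.00 × ((1 + 0.003)^16 − 1) = €7,000.00 × 0.0490953… = €343.6669…
Total = €7,000.00 + €1,960.0000 + €343.6669… = €9,303.67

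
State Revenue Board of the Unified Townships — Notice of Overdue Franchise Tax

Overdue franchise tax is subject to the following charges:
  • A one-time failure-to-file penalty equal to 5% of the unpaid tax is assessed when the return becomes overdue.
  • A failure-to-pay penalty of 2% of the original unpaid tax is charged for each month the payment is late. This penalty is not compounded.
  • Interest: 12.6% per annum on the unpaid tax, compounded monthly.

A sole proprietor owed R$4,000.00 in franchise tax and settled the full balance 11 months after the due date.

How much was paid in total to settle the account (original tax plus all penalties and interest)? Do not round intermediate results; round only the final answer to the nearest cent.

R$5,567.04

Failure-to-file penalty: 5% × R$4,000.00 = R$200.00
Failure-to-pay penalty = 2% × R$4,000.00 × 11 mo = R$880.00
Interest (12.6%/yr ÷ 12 = 1.05%/month): R$4,000.00 × ((1 + 0.0105)^11 − 1) = R$487.0353…
Total = R$4,000.00 + R$1,080.0000 + R$487.0353… = R$5,567.04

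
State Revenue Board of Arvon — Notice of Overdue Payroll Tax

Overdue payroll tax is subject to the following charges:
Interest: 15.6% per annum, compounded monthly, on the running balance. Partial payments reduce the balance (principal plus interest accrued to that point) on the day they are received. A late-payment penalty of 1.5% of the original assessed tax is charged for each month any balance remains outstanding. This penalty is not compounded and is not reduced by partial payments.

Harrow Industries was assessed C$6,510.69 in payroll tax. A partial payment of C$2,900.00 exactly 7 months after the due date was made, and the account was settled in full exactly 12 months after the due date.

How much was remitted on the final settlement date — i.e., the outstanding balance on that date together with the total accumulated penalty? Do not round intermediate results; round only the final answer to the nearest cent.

Monthly rate = 15.6% ÷ 12 = 1.3%
Balance at month 7: C$6,510.6900 × (1 + 0.013)^7 = C$7,126.7764…
After C$2,900.00 payment: C$7,126.7764… − C$2,900.00 = C$4,226.7764…
Balance at month 12: C$4,226.7764… × (1 + 0.013)^5 = C$4,508.7536…
Penalty: 12 × 1.5% × C$6,510.69 = C$1,171.92…
Final settlement = outstanding balance + penalty = C$4,508.7536… + C$1,171.92… = C$5,680.68

C$5,680.68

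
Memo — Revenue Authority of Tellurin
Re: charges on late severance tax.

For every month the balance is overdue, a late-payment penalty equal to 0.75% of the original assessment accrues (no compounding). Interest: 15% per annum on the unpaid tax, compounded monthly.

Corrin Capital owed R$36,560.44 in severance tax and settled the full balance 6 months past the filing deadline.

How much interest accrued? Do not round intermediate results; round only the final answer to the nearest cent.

Interest (15%/yr ÷ 12 = 1.25%/month): R$36,560.44 × ((1 + 0.0125)^6 − 1) = R$2,829.1631…

R$2,829.16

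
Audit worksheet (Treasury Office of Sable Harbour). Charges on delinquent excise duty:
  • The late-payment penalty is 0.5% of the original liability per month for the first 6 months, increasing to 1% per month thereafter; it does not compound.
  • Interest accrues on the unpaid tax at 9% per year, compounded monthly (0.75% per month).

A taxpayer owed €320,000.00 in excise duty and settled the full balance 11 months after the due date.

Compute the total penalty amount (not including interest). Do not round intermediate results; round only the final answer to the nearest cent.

Penalty, months 1–6: 6 × 0.5% × €320,000.00 = €9,600.00
Penalty, months 7–11: 5 × 1% × €320,000.00 = €16,000.00
Total penalty = €9,600.00 + €16,000.00 = €25,600.00

€25,600.00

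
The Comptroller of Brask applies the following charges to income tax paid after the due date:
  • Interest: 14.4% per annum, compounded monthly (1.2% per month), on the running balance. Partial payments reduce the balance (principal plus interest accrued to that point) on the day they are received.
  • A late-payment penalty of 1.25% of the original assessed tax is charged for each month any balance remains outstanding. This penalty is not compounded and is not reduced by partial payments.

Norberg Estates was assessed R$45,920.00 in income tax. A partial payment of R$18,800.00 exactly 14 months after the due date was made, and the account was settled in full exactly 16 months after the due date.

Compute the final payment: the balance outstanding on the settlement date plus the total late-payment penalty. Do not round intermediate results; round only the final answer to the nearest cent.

R$45,506.45

Balance at month 14: R$45,920.0000 × (1 + 0.012)^14 = R$54,266.1554…
After R$18,800.00 payment: R$54,266.1554… − R$18,800.00 = R$35,466.1554…
Balance at month 16: R$35,466.1554… × (1 + 0.012)^2 = R$36,322.4503…
Penalty: 16 × 1.25% × R$45,920.00 = R$9,184.00
Final settlement = outstanding balance + penalty = R$36,322.4503… + R$9,184.00 = R$45,506.45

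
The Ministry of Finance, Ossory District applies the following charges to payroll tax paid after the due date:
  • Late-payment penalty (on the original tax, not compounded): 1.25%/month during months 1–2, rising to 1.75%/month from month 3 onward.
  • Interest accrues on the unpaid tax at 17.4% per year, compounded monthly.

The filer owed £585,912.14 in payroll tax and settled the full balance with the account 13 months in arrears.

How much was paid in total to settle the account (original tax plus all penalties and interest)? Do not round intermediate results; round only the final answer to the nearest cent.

£833,931.01

Penalty, months 1–2: 2 × 1.25% × £585,912.14 = £14,647.80…
Penalty, months 3–13: 11 × 1.75% × £585,912.14 = £112,788.09…
Interest (17.4%/yr ÷ 12 = 1.45%/month): £585,912.14 × ((1 + 0.0145)^13 − 1) = £120,582.9768…
Total = £585,912.14 + £127,435.8905… + £120,582.9768… = £833,931.01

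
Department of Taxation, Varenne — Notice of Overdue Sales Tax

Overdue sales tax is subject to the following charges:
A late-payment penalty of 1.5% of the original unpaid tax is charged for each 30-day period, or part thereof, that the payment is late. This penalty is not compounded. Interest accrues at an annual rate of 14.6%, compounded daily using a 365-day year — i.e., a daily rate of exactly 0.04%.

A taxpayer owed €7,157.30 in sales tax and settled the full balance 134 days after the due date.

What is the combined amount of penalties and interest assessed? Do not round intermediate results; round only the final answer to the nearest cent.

Penalty periods: ⌈134/30⌉ = 5; penalty = 5 × 1.5% × €7,157.30 = €536.80…
Interest: €7,157.30 × ((1 + 0.0004)^134 − 1) = €7,157.30 × 0.05505119… = €394.0179…
Penalties + interest = €536.7975 + €394.0179… = €930.82

€930.82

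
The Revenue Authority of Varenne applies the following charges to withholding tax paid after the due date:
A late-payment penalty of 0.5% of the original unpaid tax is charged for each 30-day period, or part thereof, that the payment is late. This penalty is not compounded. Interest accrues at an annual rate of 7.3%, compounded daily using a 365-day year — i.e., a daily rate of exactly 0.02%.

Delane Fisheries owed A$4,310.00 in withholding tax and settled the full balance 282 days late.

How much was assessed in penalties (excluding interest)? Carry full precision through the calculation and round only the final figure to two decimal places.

Penalty periods: ⌈282/30⌉ = 10; penalty = 10 × 0.5% × A$4,310.00 = A$215.50

A$215.50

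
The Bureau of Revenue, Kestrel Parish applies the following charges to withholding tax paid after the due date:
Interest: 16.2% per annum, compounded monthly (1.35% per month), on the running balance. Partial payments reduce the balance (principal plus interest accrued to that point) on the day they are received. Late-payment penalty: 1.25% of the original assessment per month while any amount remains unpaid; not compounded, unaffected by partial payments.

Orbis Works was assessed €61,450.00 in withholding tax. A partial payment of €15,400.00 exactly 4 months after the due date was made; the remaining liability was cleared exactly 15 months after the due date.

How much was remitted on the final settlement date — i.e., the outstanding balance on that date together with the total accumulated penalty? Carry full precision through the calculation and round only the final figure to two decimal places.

Balance at month 4: €61,450.0000 × (1 + 0.0135)^4 = €64,836.1024…
After €15,400.00 payment: €64,836.1024… − €15,400.00 = €49,436.1024…
Balance at month 15: €49,436.1024… × (1 + 0.0135)^11 = €57,293.5201…
Penalty: 15 × 1.25% × €61,450.00 = €11,521.88…
Final settlement = outstanding balance + penalty = €57,293.5201… + €11,521.88… = €68,815.40

€68,815.40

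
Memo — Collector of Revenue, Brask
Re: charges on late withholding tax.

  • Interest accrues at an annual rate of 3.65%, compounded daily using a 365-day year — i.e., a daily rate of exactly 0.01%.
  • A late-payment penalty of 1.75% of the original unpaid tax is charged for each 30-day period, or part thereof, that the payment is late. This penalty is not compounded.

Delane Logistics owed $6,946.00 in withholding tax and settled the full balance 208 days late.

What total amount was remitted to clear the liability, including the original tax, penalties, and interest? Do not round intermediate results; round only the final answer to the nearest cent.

Penalty periods: ⌈208/30⌉ = 7; penalty = 7 × 1.75% × $6,946.00 = $850.89…
Interest: $6,946.00 × ((1 + 0.0001)^208 − 1) = $6,946.00 × 0.02101677… = $145.9825…
Total = $6,946.00 + $850.8850 + $145.9825… = $7,942.87

$7,942.87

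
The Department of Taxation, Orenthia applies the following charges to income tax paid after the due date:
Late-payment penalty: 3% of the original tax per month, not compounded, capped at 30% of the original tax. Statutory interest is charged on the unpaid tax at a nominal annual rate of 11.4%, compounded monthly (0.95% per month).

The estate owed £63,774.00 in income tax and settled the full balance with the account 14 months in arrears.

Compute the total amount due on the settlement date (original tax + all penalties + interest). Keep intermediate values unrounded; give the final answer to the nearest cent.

Penalty (uncapped): 14 × 3% × £63,774.00 = £26,785.08; cap = 30% × £63,774.00 = £19,132.20 → penalty = £19,132.20
Interest: £63,774.00 × ((1 + 0.0095)^14 − 1) = £63,774.00 × 0.1415331… = £9,026.1348…
Total = £63,774.00 + £19,132.2000 + £9,026.1348… = £91,932.33

£91,932.33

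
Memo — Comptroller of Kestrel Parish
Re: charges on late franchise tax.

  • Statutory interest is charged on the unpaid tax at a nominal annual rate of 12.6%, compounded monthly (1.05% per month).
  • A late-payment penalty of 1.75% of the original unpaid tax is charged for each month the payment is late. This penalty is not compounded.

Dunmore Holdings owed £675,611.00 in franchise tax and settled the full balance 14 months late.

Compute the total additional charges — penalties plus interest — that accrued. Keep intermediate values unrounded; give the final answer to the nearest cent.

Late-payment penalty: 14 × 1.75% × £675,611.00 = £165,524.70…
Interest: £675,611.00 × ((1 + 0.0105)^14 − 1) = £675,611.00 × 0.1574666… = £106,386.1349…
Penalties + interest = £165,524.6950 + £106,386.1349… = £271,910.83

£271,910.83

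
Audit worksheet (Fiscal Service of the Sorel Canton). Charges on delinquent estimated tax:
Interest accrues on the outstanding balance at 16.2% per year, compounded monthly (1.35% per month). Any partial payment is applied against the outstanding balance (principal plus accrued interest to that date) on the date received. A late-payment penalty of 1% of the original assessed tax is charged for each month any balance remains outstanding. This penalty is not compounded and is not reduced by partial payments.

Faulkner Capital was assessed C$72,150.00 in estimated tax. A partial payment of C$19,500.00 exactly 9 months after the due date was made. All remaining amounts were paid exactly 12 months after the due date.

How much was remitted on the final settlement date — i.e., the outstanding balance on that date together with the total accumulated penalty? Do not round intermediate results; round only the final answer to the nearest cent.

Balance at month 9: C$72,150.0000 × (1 + 0.0135)^9 = C$81,404.8186…
After C$19,500.00 payment: C$81,404.8186… − C$19,500.00 = C$61,904.8186…
Balance at month 12: C$61,904.8186… × (1 + 0.0135)^3 = C$64,445.9625…
Penalty: 12 × 1% × C$72,150.00 = C$8,658.00
Final settlement = outstanding balance + penalty = C$64,445.9625… + C$8,658.00 = C$73,103.96

C$73,103.96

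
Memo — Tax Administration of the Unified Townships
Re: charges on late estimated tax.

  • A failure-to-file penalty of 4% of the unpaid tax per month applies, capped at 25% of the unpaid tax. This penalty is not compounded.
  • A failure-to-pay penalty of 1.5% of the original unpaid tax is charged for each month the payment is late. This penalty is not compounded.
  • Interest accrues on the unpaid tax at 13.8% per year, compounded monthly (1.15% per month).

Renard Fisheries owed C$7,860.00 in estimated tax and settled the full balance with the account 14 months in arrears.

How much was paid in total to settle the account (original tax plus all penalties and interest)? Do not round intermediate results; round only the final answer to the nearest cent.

Failure-to-file: 14 × 4% × C$7,860.00 = C$4,401.60, capped at 25% × C$7,860.00 = C$1,965.00
Failure-to-pay penalty: 14 × 1.5% × C$7,860.00 = C$1,650.60
Interest: C$7,860.00 × ((1 + 0.0115)^14 − 1) = C$7,860.00 × 0.1736063… = C$1,364.5452…
Total = C$7,860.00 + C$3,615.6000 + C$1,364.5452… = C$12,840.15

C$12,840.15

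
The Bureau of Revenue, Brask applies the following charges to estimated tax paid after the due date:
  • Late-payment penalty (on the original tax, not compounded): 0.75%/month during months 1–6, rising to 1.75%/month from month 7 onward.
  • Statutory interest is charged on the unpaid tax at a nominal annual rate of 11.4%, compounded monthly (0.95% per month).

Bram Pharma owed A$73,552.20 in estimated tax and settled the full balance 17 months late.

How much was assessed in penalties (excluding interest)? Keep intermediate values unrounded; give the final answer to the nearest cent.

A$17,468.65

Penalty, months 1–6: 6 × 0.75% × A$73,552.20 = A$3,309.85…
Penalty, months 7–17: 11 × 1.75% × A$73,552.20 = A$14,158.80…
Total penalty = A$3,309.85… + A$14,158.80… = A$17,468.65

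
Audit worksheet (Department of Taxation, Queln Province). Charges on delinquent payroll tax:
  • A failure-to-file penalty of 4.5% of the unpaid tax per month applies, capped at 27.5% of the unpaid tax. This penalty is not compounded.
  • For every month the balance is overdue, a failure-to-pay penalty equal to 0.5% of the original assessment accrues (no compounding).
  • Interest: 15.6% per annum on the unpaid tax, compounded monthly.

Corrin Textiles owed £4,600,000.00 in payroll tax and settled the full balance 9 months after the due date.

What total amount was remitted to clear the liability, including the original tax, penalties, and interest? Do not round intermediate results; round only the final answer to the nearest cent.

Failure-to-file: 9 × 4.5% × £4,600,000.00 = £1,863,000.00, capped at 27.5% × £4,600,000.00 = £1,265,000.00
Failure-to-pay penalty: 9 × 0.5% × £4,600,000.00 = £207,000.00
Interest (15.6%/yr ÷ 12 = 1.3%/month): £4,600,000.00 × ((1 + 0.013)^9 − 1) = £567,052.0918…
Total = £4,600,000.00 + £1,472,000.0000 + £567,052.0918… = £6,639,052.09

£6,639,052.09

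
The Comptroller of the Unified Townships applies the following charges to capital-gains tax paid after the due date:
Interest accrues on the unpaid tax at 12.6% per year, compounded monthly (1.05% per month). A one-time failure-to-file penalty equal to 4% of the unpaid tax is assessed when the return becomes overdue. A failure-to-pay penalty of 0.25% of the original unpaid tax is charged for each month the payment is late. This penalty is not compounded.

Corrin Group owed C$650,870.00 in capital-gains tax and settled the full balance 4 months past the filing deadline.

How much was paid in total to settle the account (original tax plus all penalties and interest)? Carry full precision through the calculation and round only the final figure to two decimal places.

Failure-to-file penalty: 4% × C$650,870.00 = C$26,034.80
Failure-to-pay penalty: 4 × 0.25% × C$650,870.00 = C$6,508.70
Interest: C$650,870.00 × ((1 + 0.0105)^4 − 1) = C$650,870.00 × 0.0426661… = C$27,770.1123…
Total = C$650,870.00 + C$32,543.5000 + C$27,770.1123… = C$711,183.61

C$711,183.61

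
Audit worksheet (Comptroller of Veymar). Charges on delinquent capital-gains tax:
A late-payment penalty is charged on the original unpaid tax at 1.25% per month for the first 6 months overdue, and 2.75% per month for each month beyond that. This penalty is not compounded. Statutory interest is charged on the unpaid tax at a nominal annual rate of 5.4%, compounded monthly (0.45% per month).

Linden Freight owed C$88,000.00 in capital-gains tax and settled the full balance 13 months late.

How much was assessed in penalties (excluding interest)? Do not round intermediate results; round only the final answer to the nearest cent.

C$23,540.00

Penalty, months 1–6: 6 × 1.25% × C$88,000.00 = C$6,600.00
Penalty, months 7–13: 7 × 2.75% × C$88,000.00 = C$16,940.00
Total penalty = C$6,600.00 + C$16,940.00 = C$23,540.00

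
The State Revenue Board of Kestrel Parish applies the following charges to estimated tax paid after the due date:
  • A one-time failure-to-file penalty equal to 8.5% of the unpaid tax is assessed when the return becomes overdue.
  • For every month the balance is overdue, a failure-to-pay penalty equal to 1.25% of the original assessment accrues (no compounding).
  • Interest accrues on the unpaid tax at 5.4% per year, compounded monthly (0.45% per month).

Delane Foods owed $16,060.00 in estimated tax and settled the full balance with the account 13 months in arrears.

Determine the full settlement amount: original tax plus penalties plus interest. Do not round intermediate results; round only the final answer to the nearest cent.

Failure-to-file penalty: 8.5% × $16,060.00 = $1,365.10
Failure-to-pay penalty = 1.25% × $16,060.00 × 13 mo = $2,609.75
Interest: $16,060.00 × ((1 + 0.0045)^13 − 1) = $16,060.00 × 0.0601059… = $965.3001…
Total = $16,060.00 + $3,974.8500 + $965.3001… = $21,000.15

$21,000.15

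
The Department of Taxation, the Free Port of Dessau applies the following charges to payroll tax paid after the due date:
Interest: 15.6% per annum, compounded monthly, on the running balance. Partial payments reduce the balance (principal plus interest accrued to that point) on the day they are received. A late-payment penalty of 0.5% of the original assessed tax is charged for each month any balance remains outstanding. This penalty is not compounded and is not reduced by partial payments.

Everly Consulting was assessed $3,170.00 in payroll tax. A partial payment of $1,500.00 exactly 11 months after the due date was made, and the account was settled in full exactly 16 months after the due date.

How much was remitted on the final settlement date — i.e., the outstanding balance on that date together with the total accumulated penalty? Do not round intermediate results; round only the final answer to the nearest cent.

Monthly rate = 15.6% ÷ 12 = 1.3%
Balance at month 11: $3,170.0000 × (1 + 0.013)^11 = $3,653.9547…
After $1,500.00 payment: $3,653.9547… − $1,500.00 = $2,153.9547…
Balance at month 16: $2,153.9547… × (1 + 0.013)^5 = $2,297.6496…
Penalty: 16 × 0.5% × $3,170.00 = $253.60
Final settlement = outstanding balance + penalty = $2,297.6496… + $253.60 = $2,551.25

$2,551.25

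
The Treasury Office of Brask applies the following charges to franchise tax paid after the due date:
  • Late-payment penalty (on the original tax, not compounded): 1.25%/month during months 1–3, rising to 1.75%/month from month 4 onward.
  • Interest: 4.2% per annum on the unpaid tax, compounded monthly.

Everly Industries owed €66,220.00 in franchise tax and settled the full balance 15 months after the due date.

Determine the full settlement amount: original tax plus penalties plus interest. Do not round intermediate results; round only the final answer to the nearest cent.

€86,172.48

Penalty, months 1–3: 3 × 1.25% × €66,220.00 = €2,483.25
Penalty, months 4–15: 12 × 1.75% × €66,220.00 = €13,906.20
Interest (4.2%/yr ÷ 12 = 0.35%/month): €66,220.00 × ((1 + 0.0035)^15 − 1) = €3,563.0310…
Total = €66,220.00 + €16,389.4500 + €3,563.0310… = €86,172.48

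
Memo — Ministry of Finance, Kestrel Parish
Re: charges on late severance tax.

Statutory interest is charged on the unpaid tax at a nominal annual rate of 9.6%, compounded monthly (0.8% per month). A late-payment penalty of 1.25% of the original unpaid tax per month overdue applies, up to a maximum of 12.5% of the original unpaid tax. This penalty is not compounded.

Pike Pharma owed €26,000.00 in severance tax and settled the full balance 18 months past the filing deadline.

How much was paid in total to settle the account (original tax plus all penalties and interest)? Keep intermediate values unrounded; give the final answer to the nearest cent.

€33,259.79

Penalty (uncapped): 18 × 1.25% × €26,000.00 = €5,850.00; cap = 12.5% × €26,000.00 = €3,250.00 → penalty = €3,250.00
Interest: €26,000.00 × ((1 + 0.008)^18 − 1) = €26,000.00 × 0.1542226… = €4,009.7879…
Total = €26,000.00 + €3,250.0000 + €4,009.7879… = €33,259.79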